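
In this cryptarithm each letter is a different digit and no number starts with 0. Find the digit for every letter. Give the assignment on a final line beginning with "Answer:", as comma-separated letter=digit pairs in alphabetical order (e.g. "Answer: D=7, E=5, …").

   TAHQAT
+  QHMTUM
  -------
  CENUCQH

Step 1. [col 1: T + M ≡ H (mod 10)] no forcing yet in column 1 (carry-in 0); T=7 is free and consistent — try it, so T=7.
Step 2. [col 1: T + M ≡ H (mod 10)] no forcing yet in column 1 (carry-in 0); H=2 is free and consistent — try it. So H=2.
Step 3. [col 1: T + M ≡ H (mod 10)] in column 1 we have T+M≡H with carry-in 0; given T=7, H=2 and digits 2,7 already taken and all letters distinct, that pins M to 5, so M=5.
Step 4. [C] the sum has 7 digits but both addends have 6; that extra leading digit C is the final carry, namely 1, so C=1.
Step 5. [col 2: A + U ≡ Q (mod 10)] no forcing yet in column 2 (carry-in 1); Q=3 is free and consistent — try it. So Q=3.
Step 6. [col 2: A + U ≡ Q (mod 10)] column 2 (A + U ≡ Q (mod 10), carry-in 1) doesn't pin U yet; pick U=8 and continue ⇒ U=8.
Step 7. [col 2: A + U ≡ Q (mod 10)] column 2 reads A+U+carry(1)=Q with U=8, Q=3; with digits 1,2,3,5,7,8 already taken and all letters distinct, the only value for A is 4, so A=4.
Step 8. [col 5: A + H ≡ N (mod 10)] from column 5 (A=4, H=2, carry-in 0, digits 1,2,3,4,5,7,8 already taken and all letters distinct): N must equal 6. So N=6.
Step 9. [col 6: T + Q ≡ E (mod 10)] column 6 reads T+Q+carry(0)=E with T=7, Q=3; with digits 1,2,3,4,5,6,7,8 already taken and all letters distinct, the only value for E is 0 ⇒ E=0.

Answer: A=4, C=1, E=0, H=2, M=5, N=6, Q=3, T=7, U=8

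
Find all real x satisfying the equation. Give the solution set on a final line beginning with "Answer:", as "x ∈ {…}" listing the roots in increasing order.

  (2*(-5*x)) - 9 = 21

Step 1. [(2*(-5*x)) - 9 = 21] add 9: x sits inside (… - 9). So sub: 2*(-5*x) = 30.
Step 2. [2*(-5*x) = 30] leading coefficient 2: divide by 2 ⇒ div: -5*x = 15.
Step 3. [-5*x = 15] leading coefficient -5: divide by -5 ⇒ div: x = -3.

Answer: x ∈ {-3}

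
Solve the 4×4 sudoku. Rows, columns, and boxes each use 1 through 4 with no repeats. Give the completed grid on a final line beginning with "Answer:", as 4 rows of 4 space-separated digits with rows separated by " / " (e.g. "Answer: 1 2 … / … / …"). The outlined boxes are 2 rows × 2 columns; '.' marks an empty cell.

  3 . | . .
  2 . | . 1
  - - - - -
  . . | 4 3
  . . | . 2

Step 1. [r1c2∈{1,4}] across row 1, 1 lands solely at r1c2 ⇒ r1c2=1.
Step 2. [r4c1∈{1,4}] r4c1 is the only open cell in col 1 admitting 4. So r4c1=4.
Step 3. [r4c3∈{1}] nothing but 1 survives at r4c3 ⇒ r4c3=1.
Step 4. [r2c3∈{3}] r2c3 is down to just 3. So r2c3=3.
Step 5. [r1c4∈{4}] r1c4 has the single candidate 4. So r1c4=4.
Step 6. [r3c1∈{1}] nothing but 1 survives at r3c1. So r3c1=1.
Step 7. [r4c2∈{3}] only 3 remains possible at r4c2. So r4c2=3.
Step 8. [r2c2∈{4}] r2c2 has the single candidate 4, so r2c2=4.
Step 9. [r3c2∈{2}] r3c2 is down to just 2 ⇒ r3c2=2.
Step 10. [r1c3∈{2}] only 2 remains possible at r1c3. So r1c3=2.

Answer: 3 1 2 4 / 2 4 3 1 / 1 2 4 3 / 4 3 1 2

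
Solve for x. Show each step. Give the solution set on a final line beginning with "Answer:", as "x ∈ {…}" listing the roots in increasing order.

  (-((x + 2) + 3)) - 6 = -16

Step 1. [(-((x + 2) + 3)) - 6 = -16] -6 is outermost — add 6 both sides ⇒ sub: -((x + 2) + 3) = -10.
Step 2. [-((x + 2) + 3) = -10] LHS negated; negate both sides ⇒ neg: (x + 2) + 3 = 10.
Step 3. [(x + 2) + 3 = 10] the outer +3 inverts by subtracting 3, so sub: x + 2 = 7.
Step 4. [x + 2 = 7] the outer +2 inverts by subtracting 2, so sub: x = 5.

Answer: x ∈ {5}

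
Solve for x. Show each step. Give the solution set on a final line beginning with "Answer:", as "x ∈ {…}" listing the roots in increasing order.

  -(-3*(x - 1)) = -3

Step 1. [-(-3*(x - 1)) = -3] flip signs both sides, so neg: -3*(x - 1) = 3.
Step 2. [-3*(x - 1) = 3] -3 out front; divide by -3. So div: x - 1 = -1.
Step 3. [x - 1 = -1] the outer -1 inverts by adding 1 ⇒ sub: x = 0.

Answer: x ∈ {0}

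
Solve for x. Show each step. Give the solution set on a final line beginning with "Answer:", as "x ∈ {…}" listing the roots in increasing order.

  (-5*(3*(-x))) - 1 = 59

Step 1. [(-5*(3*(-x))) - 1 = 59] peel the -1: add 1 from each side ⇒ sub: -5*(3*(-x)) = 60.
Step 2. [-5*(3*(-x)) = 60] divide by the outer -5, so div: 3*(-x) = -12.
Step 3. [3*(-x) = -12] divide by the outer 3 ⇒ div: -x = -4.
Step 4. [-x = -4] flip signs both sides ⇒ neg: x = 4.

Answer: x ∈ {4}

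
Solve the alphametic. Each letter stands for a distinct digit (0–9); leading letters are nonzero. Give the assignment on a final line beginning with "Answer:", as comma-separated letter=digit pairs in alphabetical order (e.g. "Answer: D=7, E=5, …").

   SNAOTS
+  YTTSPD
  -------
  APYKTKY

Step 1. [A] the sum has 7 digits but both addends have 6; that extra leading digit A is the final carry, namely 1. So A=1.
Step 2. [col 1: S + D ≡ Y (mod 10)] several values work for Y in column 1 (S + D ≡ Y (mod 10), carry-in 0); try Y=3. So Y=3.
Step 3. [col 1: S + D ≡ Y (mod 10)] column 1 (S + D ≡ Y (mod 10), carry-in 0) doesn't pin S yet; pick S=6 and continue. So S=6.
Step 4. [col 1: S + D ≡ Y (mod 10)] in column 1 we have S+D≡Y with carry-in 0; given S=6, Y=3 and digits 1,3,6 already taken and all letters distinct, that pins D to 7, so D=7.
Step 5. [col 2: T + P ≡ K (mod 10)] no forcing yet in column 2 (carry-in 1); P=0 is free and consistent — try it ⇒ P=0.
Step 6. [col 2: T + P ≡ K (mod 10)] K=9 is one option consistent with column 2 (T + P ≡ K (mod 10), carry-in 1) — take it ⇒ K=9.
Step 7. [col 2: T + P ≡ K (mod 10)] from column 2 (P=0, K=9, carry-in 1, digits 0,1,3,6,7,9 already taken and all letters distinct): T must equal 8, so T=8.
Step 8. [col 3: O + S ≡ T (mod 10)] column 3: given S=6, T=8, carry-in 0, and digits 0,1,3,6,7,8,9 already taken and all letters distinct, O+S≡T (mod 10) forces O=2 ⇒ O=2.
Step 9. [col 5: N + T ≡ Y (mod 10)] column 5: given T=8, Y=3, carry-in 0, and digits 0,1,2,3,6,7,8,9 already taken and all letters distinct, N+T≡Y (mod 10) forces N=5 ⇒ N=5.

Answer: A=1, D=7, K=9, N=5, O=2, P=0, S=6, T=8, Y=3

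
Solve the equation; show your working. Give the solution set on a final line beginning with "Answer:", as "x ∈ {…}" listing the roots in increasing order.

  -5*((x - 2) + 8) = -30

Step 1. [-5*((x - 2) + 8) = -30] -5 out front; divide by -5 ⇒ div: (x - 2) + 8 = 6.
Step 2. [(x - 2) + 8 = 6] peel the +8: subtract 8 from each side. So sub: x - 2 = -2.
Step 3. [x - 2 = -2] peel the -2: add 2 from each side ⇒ sub: x = 0.

Answer: x ∈ {0}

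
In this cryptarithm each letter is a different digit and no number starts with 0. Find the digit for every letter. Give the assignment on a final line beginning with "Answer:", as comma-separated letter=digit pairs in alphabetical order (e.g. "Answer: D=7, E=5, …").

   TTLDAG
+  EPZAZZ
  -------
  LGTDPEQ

Step 1. [L] adding two 6-digit numbers gives at most 6+1 digits, and here it does — L is that final carry and must be 1, so L=1.
Step 2. [col 1: G + Z ≡ Q (mod 10)] column 1 (G + Z ≡ Q (mod 10), carry-in 0) doesn't pin Q yet; pick Q=9 and continue. So Q=9.
Step 3. [col 1: G + Z ≡ Q (mod 10)] no forcing yet in column 1 (carry-in 0); G=4 is free and consistent — try it. So G=4.
Step 4. [col 1: G + Z ≡ Q (mod 10)] from column 1 (G=4, Q=9, carry-in 0, digits 1,4,9 already taken and all letters distinct): Z must equal 5, so Z=5.
Step 5. [col 2: A + Z ≡ E (mod 10)] E=8 is one option consistent with column 2 (A + Z ≡ E (mod 10), carry-in 0) — take it ⇒ E=8.
Step 6. [col 2: A + Z ≡ E (mod 10)] in column 2 we have A+Z≡E with carry-in 0; given Z=5, E=8 and digits 1,4,5,8,9 already taken and all letters distinct, that pins A to 3, so A=3.
Step 7. [col 3: D + A ≡ P (mod 10)] in column 3 we have D+A≡P with carry-in 0; given A=3 and digits 1,3,4,5,8,9 already taken and all letters distinct, that pins D to 7. So D=7.
Step 8. [col 3: D + A ≡ P (mod 10)] from column 3 (D=7, A=3, carry-in 0, digits 1,3,4,5,7,8,9 already taken and all letters distinct): P must equal 0. So P=0.
Step 9. [col 5: T + P ≡ T (mod 10)] several values work for T in column 5 (T + P ≡ T (mod 10), carry-in 0); try T=6. So T=6.

Answer: A=3, D=7, E=8, G=4, L=1, P=0, Q=9, T=6, Z=5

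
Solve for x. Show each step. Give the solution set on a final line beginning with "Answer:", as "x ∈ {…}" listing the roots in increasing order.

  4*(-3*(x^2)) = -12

Step 1. [4*(-3*(x^2)) = -12] leading coefficient 4: divide by 4. So div: -3*(x^2) = -3.
Step 2. [-3*(x^2) = -3] -3 out front; divide by -3, so div: x^2 = 1.
Step 3. [x^2 = 1] √ both sides: 1 ≥ 0 gives two branches, so sqrt: x = 1 or -1.

Answer: x ∈ {-1, 1}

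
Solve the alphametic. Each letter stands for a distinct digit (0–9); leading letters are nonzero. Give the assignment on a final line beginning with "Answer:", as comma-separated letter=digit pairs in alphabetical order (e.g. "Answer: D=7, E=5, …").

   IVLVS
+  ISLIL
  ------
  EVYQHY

Step 1. [col 1: S + L ≡ Y (mod 10)] Y=9 is one option consistent with column 1 (S + L ≡ Y (mod 10), carry-in 0) — take it ⇒ Y=9.
Step 2. [col 1: S + L ≡ Y (mod 10)] L=7 is one option consistent with column 1 (S + L ≡ Y (mod 10), carry-in 0) — take it. So L=7.
Step 3. [col 1: S + L ≡ Y (mod 10)] column 1 reads S+L+carry(0)=Y with L=7, Y=9; with digits 7,9 already taken and all letters distinct, the only value for S is 2. So S=2.
Step 4. [col 2: V + I ≡ H (mod 10)] no forcing yet in column 2 (carry-in 0); H=4 is free and consistent — try it. So H=4.
Step 5. [col 2: V + I ≡ H (mod 10)] column 2 (V + I ≡ H (mod 10), carry-in 0) doesn't pin V yet; pick V=6 and continue. So V=6.
Step 6. [E] the sum has 6 digits but both addends have 5; that extra leading digit E is the final carry, namely 1. So E=1.
Step 7. [col 2: V + I ≡ H (mod 10)] column 2 reads V+I+carry(0)=H with V=6, H=4; with digits 1,2,4,6,7,9 already taken and all letters distinct, the only value for I is 8, so I=8.
Step 8. [col 3: L + L ≡ Q (mod 10)] in column 3 we have L+L≡Q with carry-in 1; given L=7 and digits 1,2,4,6,7,8,9 already taken and all letters distinct, that pins Q to 5, so Q=5.

Answer: E=1, H=4, I=8, L=7, Q=5, S=2, V=6, Y=9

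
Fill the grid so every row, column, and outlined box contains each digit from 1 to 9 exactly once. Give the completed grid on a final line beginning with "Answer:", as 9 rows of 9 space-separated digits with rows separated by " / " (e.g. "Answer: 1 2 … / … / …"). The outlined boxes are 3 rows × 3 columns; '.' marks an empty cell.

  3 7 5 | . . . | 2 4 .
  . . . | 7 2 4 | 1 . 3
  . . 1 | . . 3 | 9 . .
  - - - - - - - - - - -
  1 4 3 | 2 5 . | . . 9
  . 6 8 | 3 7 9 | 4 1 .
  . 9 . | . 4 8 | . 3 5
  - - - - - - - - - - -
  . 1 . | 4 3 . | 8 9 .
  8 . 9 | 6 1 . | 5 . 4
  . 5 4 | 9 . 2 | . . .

Step 1. [r4c8∈{6,7,8}] row 4 places 8 nowhere but r4c8. So r4c8=8.
Step 2. [r2c3∈{6}] r2c3's peers cover all but 6. So r2c3=6.
Step 3. [r4c7∈{6,7}] across row 4, 7 lands solely at r4c7, so r4c7=7.
Step 4. [r8c8∈{2,7}] in col 8, 2 fits only at r8c8, so r8c8=2.
Step 5. [r9c9∈{1,6,7}] row 9 places 1 nowhere but r9c9. So r9c9=1.
Step 6. [r1c6∈{1,6}] in col 6, 1 fits only at r1c6, so r1c6=1.
Step 7. [r1c4∈{8}] r1c4 has the single candidate 8. So r1c4=8.
Step 8. [r1c9∈{6}] r1c9 has the single candidate 6 ⇒ r1c9=6.
Step 9. [r7c9∈{7}] only 7 remains possible at r7c9. So r7c9=7.
Step 10. [r7c3∈{2}] nothing but 2 survives at r7c3, so r7c3=2.
Step 11. [r6c1∈{2,7}] in row 6, 2 fits only at r6c1. So r6c1=2.
Step 12. [r9c8∈{6}] r9c8 is down to just 6 ⇒ r9c8=6.
Step 13. [r3c4∈{5}] r3c4 is down to just 5. So r3c4=5.
Step 14. [r2c2∈{8}] r2c2 has the single candidate 8, so r2c2=8.
Step 15. [r6c7∈{6}] r6c7 has the single candidate 6 ⇒ r6c7=6.
Step 16. [r6c4∈{1}] nothing but 1 survives at r6c4, so r6c4=1.
Step 17. [r3c9∈{8}] r3c9 is down to just 8, so r3c9=8.
Step 18. [r3c1∈{4}] r3c1 has the single candidate 4 ⇒ r3c1=4.
Step 19. [r1c5∈{9}] r1c5 has the single candidate 9. So r1c5=9.
Step 20. [r5c1∈{5}] nothing but 5 survives at r5c1 ⇒ r5c1=5.
Step 21. [r3c5∈{6}] only 6 remains possible at r3c5. So r3c5=6.
Step 22. [r9c5∈{8}] r9c5 has the single candidate 8. So r9c5=8.
Step 23. [r3c2∈{2}] only 2 remains possible at r3c2 ⇒ r3c2=2.
Step 24. [r4c6∈{6}] r4c6 has the single candidate 6, so r4c6=6.
Step 25. [r3c8∈{7}] only 7 remains possible at r3c8. So r3c8=7.
Step 26. [r2c8∈{5}] r2c8's peers cover all but 5. So r2c8=5.
Step 27. [r6c3∈{7}] nothing but 7 survives at r6c3, so r6c3=7.
Step 28. [r7c1∈{6}] nothing but 6 survives at r7c1 ⇒ r7c1=6.
Step 29. [r9c1∈{7}] only 7 remains possible at r9c1, so r9c1=7.
Step 30. [r8c6∈{7}] r8c6 has the single candidate 7, so r8c6=7.
Step 31. [r5c9∈{2}] only 2 remains possible at r5c9. So r5c9=2.
Step 32. [r7c6∈{5}] r7c6's peers cover all but 5. So r7c6=5.
Step 33. [r8c2∈{3}] r8c2 has the single candidate 3. So r8c2=3.
Step 34. [r9c7∈{3}] nothing but 3 survives at r9c7. So r9c7=3.
Step 35. [r2c1∈{9}] nothing but 9 survives at r2c1 ⇒ r2c1=9.

Answer: 3 7 5 8 9 1 2 4 6 / 9 8 6 7 2 4 1 5 3 / 4 2 1 5 6 3 9 7 8 / 1 4 3 2 5 6 7 8 9 / 5 6 8 3 7 9 4 1 2 / 2 9 7 1 4 8 6 3 5 / 6 1 2 4 3 5 8 9 7 / 8 3 9 6 1 7 5 2 4 / 7 5 4 9 8 2 3 6 1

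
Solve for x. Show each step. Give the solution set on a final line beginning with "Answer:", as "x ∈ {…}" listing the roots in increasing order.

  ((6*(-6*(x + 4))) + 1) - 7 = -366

Step 1. [((6*(-6*(x + 4))) + 1) - 7 = -366] add 7: x sits inside (… - 7). So sub: (6*(-6*(x + 4))) + 1 = -359.
Step 2. [(6*(-6*(x + 4))) + 1 = -359] +1 is outermost — subtract 1 both sides. So sub: 6*(-6*(x + 4)) = -360.
Step 3. [6*(-6*(x + 4)) = -360] divide by the outer 6, so div: -6*(x + 4) = -60.
Step 4. [-6*(x + 4) = -60] divide by the outer -6. So div: x + 4 = 10.
Step 5. [x + 4 = 10] 4 comes off first (subtract 4), so sub: x = 6.

Answer: x ∈ {6}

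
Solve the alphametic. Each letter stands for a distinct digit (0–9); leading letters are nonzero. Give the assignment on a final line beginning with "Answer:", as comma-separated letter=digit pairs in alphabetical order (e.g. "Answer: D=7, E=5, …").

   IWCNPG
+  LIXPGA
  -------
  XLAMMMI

Step 1. [col 1: G + A ≡ I (mod 10)] no forcing yet in column 1 (carry-in 0); I=9 is free and consistent — try it. So I=9.
Step 2. [X] the sum has 7 digits but both addends have 6; that extra leading digit X is the final carry, namely 1 ⇒ X=1.
Step 3. [col 1: G + A ≡ I (mod 10)] no forcing yet in column 1 (carry-in 0); G=4 is free and consistent — try it, so G=4.
Step 4. [col 1: G + A ≡ I (mod 10)] from column 1 (G=4, I=9, carry-in 0, digits 1,4,9 already taken and all letters distinct): A must equal 5, so A=5.
Step 5. [col 2: P + G ≡ M (mod 10)] M=2 is one option consistent with column 2 (P + G ≡ M (mod 10), carry-in 0) — take it ⇒ M=2.
Step 6. [col 2: P + G ≡ M (mod 10)] from column 2 (G=4, M=2, carry-in 0, digits 1,2,4,5,9 already taken and all letters distinct): P must equal 8 ⇒ P=8.
Step 7. [col 3: N + P ≡ M (mod 10)] in column 3 we have N+P≡M with carry-in 1; given P=8, M=2 and digits 1,2,4,5,8,9 already taken and all letters distinct, that pins N to 3, so N=3.
Step 8. [col 4: C + X ≡ M (mod 10)] from column 4 (X=1, M=2, carry-in 1, digits 1,2,3,4,5,8,9 already taken and all letters distinct): C must equal 0 ⇒ C=0.
Step 9. [col 5: W + I ≡ A (mod 10)] column 5 reads W+I+carry(0)=A with I=9, A=5; with digits 0,1,2,3,4,5,8,9 already taken and all letters distinct, the only value for W is 6. So W=6.
Step 10. [col 6: I + L ≡ L (mod 10)] from column 6 (I=9, carry-in 1, digits 0,1,2,3,4,5,6,8,9 already taken and all letters distinct): L must equal 7 ⇒ L=7.

Answer: A=5, C=0, G=4, I=9, L=7, M=2, N=3, P=8, W=6, X=1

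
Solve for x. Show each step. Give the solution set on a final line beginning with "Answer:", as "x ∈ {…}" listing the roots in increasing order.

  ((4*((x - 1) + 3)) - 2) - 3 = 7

Step 1. [((4*((x - 1) + 3)) - 2) - 3 = 7] the outer -3 inverts by adding 3, so sub: (4*((x - 1) + 3)) - 2 = 10.
Step 2. [(4*((x - 1) + 3)) - 2 = 10] 2 comes off first (add 2) ⇒ sub: 4*((x - 1) + 3) = 12.
Step 3. [4*((x - 1) + 3) = 12] leading coefficient 4: divide by 4, so div: (x - 1) + 3 = 3.
Step 4. [(x - 1) + 3 = 3] peel the +3: subtract 3 from each side, so sub: x - 1 = 0.
Step 5. [x - 1 = 0] the outer -1 inverts by adding 1, so sub: x = 1.

Answer: x ∈ {1}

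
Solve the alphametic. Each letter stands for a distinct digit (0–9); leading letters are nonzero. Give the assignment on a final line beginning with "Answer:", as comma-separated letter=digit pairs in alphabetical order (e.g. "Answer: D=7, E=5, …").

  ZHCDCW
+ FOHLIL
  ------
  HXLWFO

Step 1. [col 1: W + L ≡ O (mod 10)] no forcing yet in column 1 (carry-in 0); L=8 is free and consistent — try it, so L=8.
Step 2. [col 1: W + L ≡ O (mod 10)] no forcing yet in column 1 (carry-in 0); W=5 is free and consistent — try it. So W=5.
Step 3. [col 1: W + L ≡ O (mod 10)] column 1 reads W+L+carry(0)=O with W=5, L=8; with digits 5,8 already taken and all letters distinct, the only value for O is 3, so O=3.
Step 4. [col 2: C + I ≡ F (mod 10)] no forcing yet in column 2 (carry-in 1); I=0 is free and consistent — try it, so I=0.
Step 5. [col 2: C + I ≡ F (mod 10)] column 2 (C + I ≡ F (mod 10), carry-in 1) doesn't pin C yet; pick C=1 and continue. So C=1.
Step 6. [col 2: C + I ≡ F (mod 10)] from column 2 (C=1, I=0, carry-in 1, digits 0,1,3,5,8 already taken and all letters distinct): F must equal 2 ⇒ F=2.
Step 7. [col 3: D + L ≡ W (mod 10)] in column 3 we have D+L≡W with carry-in 0; given L=8, W=5 and digits 0,1,2,3,5,8 already taken and all letters distinct, that pins D to 7, so D=7.
Step 8. [col 4: C + H ≡ L (mod 10)] from column 4 (C=1, L=8, carry-in 1, digits 0,1,2,3,5,7,8 already taken and all letters distinct): H must equal 6. So H=6.
Step 9. [col 5: H + O ≡ X (mod 10)] column 5: given H=6, O=3, carry-in 0, and digits 0,1,2,3,5,6,7,8 already taken and all letters distinct, H+O≡X (mod 10) forces X=9, so X=9.
Step 10. [col 6: Z + F ≡ H (mod 10)] column 6: given F=2, H=6, carry-in 0, and digits 0,1,2,3,5,6,7,8,9 already taken and all letters distinct, Z+F≡H (mod 10) forces Z=4 ⇒ Z=4.

Answer: C=1, D=7, F=2, H=6, I=0, L=8, O=3, W=5, X=9, Z=4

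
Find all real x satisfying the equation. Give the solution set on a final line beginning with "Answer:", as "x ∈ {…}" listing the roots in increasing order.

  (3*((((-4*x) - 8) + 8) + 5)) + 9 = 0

Step 1. [(3*((((-4*x) - 8) + 8) + 5)) + 9 = 0] peel the +9: subtract 9 from each side, so sub: 3*((((-4*x) - 8) + 8) + 5) = -9.
Step 2. [3*((((-4*x) - 8) + 8) + 5) = -9] divide by the outer 3. So div: (((-4*x) - 8) + 8) + 5 = -3.
Step 3. [(((-4*x) - 8) + 8) + 5 = -3] +5 is outermost — subtract 5 both sides. So sub: ((-4*x) - 8) + 8 = -8.
Step 4. [((-4*x) - 8) + 8 = -8] 8 comes off first (subtract 8) ⇒ sub: (-4*x) - 8 = -16.
Step 5. [(-4*x) - 8 = -16] common factor -4 (LHS and -16) — divide through ⇒ factor: x + 2 = 4.
Step 6. [x + 2 = 4] +2 is outermost — subtract 2 both sides ⇒ sub: x = 2.

Answer: x ∈ {2}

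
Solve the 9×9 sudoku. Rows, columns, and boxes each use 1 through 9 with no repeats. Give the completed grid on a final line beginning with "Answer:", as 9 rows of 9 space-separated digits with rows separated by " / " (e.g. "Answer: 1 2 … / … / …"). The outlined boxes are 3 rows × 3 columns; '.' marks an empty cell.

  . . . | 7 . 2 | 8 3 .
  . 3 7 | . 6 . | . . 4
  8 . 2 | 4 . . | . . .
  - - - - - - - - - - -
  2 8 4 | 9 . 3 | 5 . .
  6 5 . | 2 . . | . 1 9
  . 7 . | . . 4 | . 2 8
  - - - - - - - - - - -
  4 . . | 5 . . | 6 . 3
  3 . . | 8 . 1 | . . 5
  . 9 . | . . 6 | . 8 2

Step 1. [r9c7∈{1,4,7}] box 9 places 1 nowhere but r9c7 ⇒ r9c7=1.
Step 2. [r4c5∈{1,7}] row 4 places 1 nowhere but r4c5, so r4c5=1.
Step 3. [r8c8∈{4,7,9}] in col 8, 4 fits only at r8c8. So r8c8=4.
Step 4. [r2c6∈{5,8,9}] in row 2, 8 fits only at r2c6. So r2c6=8.
Step 5. [r3c6∈{5,9}] col 6 places 5 nowhere but r3c6, so r3c6=5.
Step 6. [r1c5∈{9}] only 9 remains possible at r1c5 ⇒ r1c5=9.
Step 7. [r2c1∈{1,5,9}] in box 1, 9 fits only at r2c1. So r2c1=9.
Step 8. [r5c6∈{7}] nothing but 7 survives at r5c6. So r5c6=7.
Step 9. [r8c7∈{7,9}] row 8 places 9 nowhere but r8c7 ⇒ r8c7=9.
Step 10. [r8c5∈{2,7}] r8c5 is the only open cell in row 8 admitting 7, so r8c5=7.
Step 11. [r6c3∈{1,3,9}] across row 6, 9 lands solely at r6c3. So r6c3=9.
Step 12. [r3c8∈{6,7,9}] r3c8 is the only open cell in row 3 admitting 9, so r3c8=9.
Step 13. [r4c8∈{6,7}] 6 has one home in col 8: r4c8, so r4c8=6.
Step 14. [r8c3∈{6}] r8c3's peers cover all but 6 ⇒ r8c3=6.
Step 15. [r1c2∈{1,4,6}] r1c2 is the only open cell in row 1 admitting 4. So r1c2=4.
Step 16. [r9c3∈{5}] nothing but 5 survives at r9c3 ⇒ r9c3=5.
Step 17. [r1c3∈{1}] nothing but 1 survives at r1c3. So r1c3=1.
Step 18. [r3c9∈{1,6,7}] r3c9 is the only open cell in row 3 admitting 1, so r3c9=1.
Step 19. [r7c5∈{2}] only 2 remains possible at r7c5. So r7c5=2.
Step 20. [r3c5∈{3}] r3c5's peers cover all but 3 ⇒ r3c5=3.
Step 21. [r6c7∈{3}] only 3 remains possible at r6c7, so r6c7=3.
Step 22. [r6c1∈{1}] only 1 remains possible at r6c1. So r6c1=1.
Step 23. [r9c1∈{7}] r9c1's peers cover all but 7. So r9c1=7.
Step 24. [r2c4∈{1}] r2c4 has the single candidate 1. So r2c4=1.
Step 25. [r7c8∈{7}] r7c8 has the single candidate 7 ⇒ r7c8=7.
Step 26. [r2c8∈{5}] r2c8 is down to just 5 ⇒ r2c8=5.
Step 27. [r6c5∈{5}] nothing but 5 survives at r6c5. So r6c5=5.
Step 28. [r4c9∈{7}] r4c9 has the single candidate 7. So r4c9=7.
Step 29. [r3c7∈{7}] only 7 remains possible at r3c7. So r3c7=7.
Step 30. [r1c9∈{6}] r1c9's peers cover all but 6. So r1c9=6.
Step 31. [r7c2∈{1}] r7c2's peers cover all but 1 ⇒ r7c2=1.
Step 32. [r8c2∈{2}] r8c2 is down to just 2. So r8c2=2.
Step 33. [r6c4∈{6}] nothing but 6 survives at r6c4, so r6c4=6.
Step 34. [r5c5∈{8}] r5c5 is down to just 8. So r5c5=8.
Step 35. [r2c7∈{2}] r2c7's peers cover all but 2 ⇒ r2c7=2.
Step 36. [r1c1∈{5}] r1c1 has the single candidate 5. So r1c1=5.
Step 37. [r9c4∈{3}] r9c4 is down to just 3, so r9c4=3.
Step 38. [r7c6∈{9}] r7c6's peers cover all but 9 ⇒ r7c6=9.
Step 39. [r5c7∈{4}] r5c7 has the single candidate 4. So r5c7=4.
Step 40. [r3c2∈{6}] r3c2's peers cover all but 6, so r3c2=6.
Step 41. [r7c3∈{8}] r7c3 is down to just 8 ⇒ r7c3=8.
Step 42. [r5c3∈{3}] nothing but 3 survives at r5c3. So r5c3=3.
Step 43. [r9c5∈{4}] only 4 remains possible at r9c5, so r9c5=4.

Answer: 5 4 1 7 9 2 8 3 6 / 9 3 7 1 6 8 2 5 4 / 8 6 2 4 3 5 7 9 1 / 2 8 4 9 1 3 5 6 7 / 6 5 3 2 8 7 4 1 9 / 1 7 9 6 5 4 3 2 8 / 4 1 8 5 2 9 6 7 3 / 3 2 6 8 7 1 9 4 5 / 7 9 5 3 4 6 1 8 2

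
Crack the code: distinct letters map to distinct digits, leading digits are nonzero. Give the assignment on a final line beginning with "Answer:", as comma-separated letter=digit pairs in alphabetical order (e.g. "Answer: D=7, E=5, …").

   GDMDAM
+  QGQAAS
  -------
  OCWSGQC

Step 1. [col 1: M + S ≡ C (mod 10)] column 1 (M + S ≡ C (mod 10), carry-in 0) doesn't pin M yet; pick M=3 and continue ⇒ M=3.
Step 2. [col 1: M + S ≡ C (mod 10)] column 1 (M + S ≡ C (mod 10), carry-in 0) doesn't pin S yet; pick S=9 and continue, so S=9.
Step 3. [col 1: M + S ≡ C (mod 10)] from column 1 (M=3, S=9, carry-in 0, digits 3,9 already taken and all letters distinct): C must equal 2. So C=2.
Step 4. [col 2: A + A ≡ Q (mod 10)] no forcing yet in column 2 (carry-in 1); A=7 is free and consistent — try it, so A=7.
Step 5. [col 2: A + A ≡ Q (mod 10)] column 2 reads A+A+carry(1)=Q with A=7; with digits 2,3,7,9 already taken and all letters distinct, the only value for Q is 5 ⇒ Q=5.
Step 6. [col 3: D + A ≡ G (mod 10)] several values work for G in column 3 (D + A ≡ G (mod 10), carry-in 1); try G=6 ⇒ G=6.
Step 7. [O] adding two 6-digit numbers gives at most 6+1 digits, and here it does — O is that final carry and must be 1, so O=1.
Step 8. [col 3: D + A ≡ G (mod 10)] column 3: given A=7, G=6, carry-in 1, and digits 1,2,3,5,6,7,9 already taken and all letters distinct, D+A≡G (mod 10) forces D=8, so D=8.
Step 9. [col 5: D + G ≡ W (mod 10)] in column 5 we have D+G≡W with carry-in 0; given D=8, G=6 and digits 1,2,3,5,6,7,8,9 already taken and all letters distinct, that pins W to 4, so W=4.

Answer: A=7, C=2, D=8, G=6, M=3, O=1, Q=5, S=9, W=4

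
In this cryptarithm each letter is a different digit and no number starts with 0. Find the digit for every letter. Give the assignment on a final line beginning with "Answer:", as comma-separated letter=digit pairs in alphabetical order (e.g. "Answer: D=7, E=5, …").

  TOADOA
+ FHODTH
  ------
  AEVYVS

Step 1. [col 1: A + H ≡ S (mod 10)] column 1 (A + H ≡ S (mod 10), carry-in 0) doesn't pin A yet; pick A=7 and continue, so A=7.
Step 2. [col 1: A + H ≡ S (mod 10)] several values work for H in column 1 (A + H ≡ S (mod 10), carry-in 0); try H=3. So H=3.
Step 3. [col 1: A + H ≡ S (mod 10)] in column 1 we have A+H≡S with carry-in 0; given A=7, H=3 and digits 3,7 already taken and all letters distinct, that pins S to 0, so S=0.
Step 4. [col 2: O + T ≡ V (mod 10)] no forcing yet in column 2 (carry-in 1); T=6 is free and consistent — try it. So T=6.
Step 5. [col 2: O + T ≡ V (mod 10)] V=9 is one option consistent with column 2 (O + T ≡ V (mod 10), carry-in 1) — take it. So V=9.
Step 6. [col 2: O + T ≡ V (mod 10)] in column 2 we have O+T≡V with carry-in 1; given T=6, V=9 and digits 0,3,6,7,9 already taken and all letters distinct, that pins O to 2 ⇒ O=2.
Step 7. [col 3: D + D ≡ Y (mod 10)] from column 3 (nothing yet, carry-in 0, digits 0,2,3,6,7,9 already taken and all letters distinct): D must equal 4, so D=4.
Step 8. [col 3: D + D ≡ Y (mod 10)] column 3 reads D+D+carry(0)=Y with D=4; with digits 0,2,3,4,6,7,9 already taken and all letters distinct, the only value for Y is 8, so Y=8.
Step 9. [col 5: O + H ≡ E (mod 10)] column 5 reads O+H+carry(0)=E with O=2, H=3; with digits 0,2,3,4,6,7,8,9 already taken and all letters distinct, the only value for E is 5. So E=5.
Step 10. [col 6: T + F ≡ A (mod 10)] from column 6 (T=6, A=7, carry-in 0, digits 0,2,3,4,5,6,7,8,9 already taken and all letters distinct): F must equal 1 ⇒ F=1.

Answer: A=7, D=4, E=5, F=1, H=3, O=2, S=0, T=6, V=9, Y=8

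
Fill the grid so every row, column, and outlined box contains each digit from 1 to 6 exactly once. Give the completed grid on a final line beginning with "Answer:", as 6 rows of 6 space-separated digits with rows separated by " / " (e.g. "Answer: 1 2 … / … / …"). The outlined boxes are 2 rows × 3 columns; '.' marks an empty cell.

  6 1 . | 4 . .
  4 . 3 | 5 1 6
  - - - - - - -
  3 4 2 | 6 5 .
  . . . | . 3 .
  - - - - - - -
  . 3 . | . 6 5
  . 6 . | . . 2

Step 1. [r5c4∈{1}] only 1 remains possible at r5c4 ⇒ r5c4=1.
Step 2. [r4c3∈{1,5,6}] r4c3 is the only open cell in row 4 admitting 6, so r4c3=6.
Step 3. [r4c1∈{1,5}] box 3 places 1 nowhere but r4c1. So r4c1=1.
Step 4. [r6c3∈{1,4,5}] row 6 places 1 nowhere but r6c3. So r6c3=1.
Step 5. [r1c6∈{3}] r1c6 has the single candidate 3, so r1c6=3.
Step 6. [r3c6∈{1}] only 1 remains possible at r3c6 ⇒ r3c6=1.
Step 7. [r1c5∈{2}] only 2 remains possible at r1c5. So r1c5=2.
Step 8. [r4c6∈{4}] nothing but 4 survives at r4c6 ⇒ r4c6=4.
Step 9. [r4c2∈{5}] only 5 remains possible at r4c2. So r4c2=5.
Step 10. [r6c4∈{3}] r6c4 has the single candidate 3 ⇒ r6c4=3.
Step 11. [r6c1∈{5}] nothing but 5 survives at r6c1. So r6c1=5.
Step 12. [r2c2∈{2}] r2c2 has the single candidate 2 ⇒ r2c2=2.
Step 13. [r5c3∈{4}] r5c3 is down to just 4. So r5c3=4.
Step 14. [r4c4∈{2}] nothing but 2 survives at r4c4, so r4c4=2.
Step 15. [r6c5∈{4}] r6c5's peers cover all but 4. So r6c5=4.
Step 16. [r1c3∈{5}] r1c3's peers cover all but 5, so r1c3=5.
Step 17. [r5c1∈{2}] r5c1 is down to just 2 ⇒ r5c1=2.

Answer: 6 1 5 4 2 3 / 4 2 3 5 1 6 / 3 4 2 6 5 1 / 1 5 6 2 3 4 / 2 3 4 1 6 5 / 5 6 1 3 4 2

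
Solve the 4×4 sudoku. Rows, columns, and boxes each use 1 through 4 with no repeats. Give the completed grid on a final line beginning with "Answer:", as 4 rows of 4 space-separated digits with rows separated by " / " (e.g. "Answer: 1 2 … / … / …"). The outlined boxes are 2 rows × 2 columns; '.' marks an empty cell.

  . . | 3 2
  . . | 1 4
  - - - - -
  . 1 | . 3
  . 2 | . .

Step 1. [r3c1∈{4}] r3c1's peers cover all but 4, so r3c1=4.
Step 2. [r4c1∈{3}] only 3 remains possible at r4c1, so r4c1=3.
Step 3. [r1c1∈{1}] nothing but 1 survives at r1c1. So r1c1=1.
Step 4. [r2c1∈{2}] r2c1 is down to just 2 ⇒ r2c1=2.
Step 5. [r3c3∈{2}] r3c3 has the single candidate 2, so r3c3=2.
Step 6. [r4c3∈{4}] nothing but 4 survives at r4c3. So r4c3=4.
Step 7. [r1c2∈{4}] r1c2's peers cover all but 4 ⇒ r1c2=4.
Step 8. [r4c4∈{1}] r4c4's peers cover all but 1 ⇒ r4c4=1.
Step 9. [r2c2∈{3}] r2c2 is down to just 3. So r2c2=3.

Answer: 1 4 3 2 / 2 3 1 4 / 4 1 2 3 / 3 2 4 1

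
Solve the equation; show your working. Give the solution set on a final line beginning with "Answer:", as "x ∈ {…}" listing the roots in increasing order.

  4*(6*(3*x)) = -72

Step 1. [4*(6*(3*x)) = -72] LHS = 4·(…); ÷4 both sides. So div: 6*(3*x) = -18.
Step 2. [6*(3*x) = -18] divide by the outer 6, so div: 3*x = -3.
Step 3. [3*x = -3] 3·(inner) — divide through by 3, so div: x = -1.

Answer: x ∈ {-1}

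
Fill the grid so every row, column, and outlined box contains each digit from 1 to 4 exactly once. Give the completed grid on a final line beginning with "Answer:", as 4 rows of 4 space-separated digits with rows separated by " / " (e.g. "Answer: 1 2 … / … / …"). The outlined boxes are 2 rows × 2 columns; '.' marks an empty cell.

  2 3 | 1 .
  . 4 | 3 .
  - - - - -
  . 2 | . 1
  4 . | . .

Step 1. [r2c4∈{2}] r2c4 has the single candidate 2, so r2c4=2.
Step 2. [r1c4∈{4}] r1c4 is down to just 4 ⇒ r1c4=4.
Step 3. [r2c1∈{1}] r2c1 has the single candidate 1 ⇒ r2c1=1.
Step 4. [r4c2∈{1}] r4c2's peers cover all but 1, so r4c2=1.
Step 5. [r3c3∈{4}] r3c3 has the single candidate 4. So r3c3=4.
Step 6. [r4c3∈{2}] r4c3 has the single candidate 2. So r4c3=2.
Step 7. [r4c4∈{3}] nothing but 3 survives at r4c4, so r4c4=3.
Step 8. [r3c1∈{3}] r3c1's peers cover all but 3, so r3c1=3.

Answer: 2 3 1 4 / 1 4 3 2 / 3 2 4 1 / 4 1 2 3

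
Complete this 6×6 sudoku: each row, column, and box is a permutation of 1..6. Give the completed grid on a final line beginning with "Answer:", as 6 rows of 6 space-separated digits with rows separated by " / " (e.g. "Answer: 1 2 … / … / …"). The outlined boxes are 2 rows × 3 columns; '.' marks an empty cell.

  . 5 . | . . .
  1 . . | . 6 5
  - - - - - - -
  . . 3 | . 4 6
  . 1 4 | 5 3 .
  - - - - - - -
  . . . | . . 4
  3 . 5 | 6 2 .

Step 1. [r2c3∈{2}] nothing but 2 survives at r2c3, so r2c3=2.
Step 2. [r3c2∈{2}] only 2 remains possible at r3c2, so r3c2=2.
Step 3. [r1c6∈{1,2,3}] r1c6 is the only open cell in col 6 admitting 3 ⇒ r1c6=3.
Step 4. [r1c1∈{4,6}] r1c1 is the only open cell in col 1 admitting 4 ⇒ r1c1=4.
Step 5. [r5c3∈{1,6}] in col 3, 1 fits only at r5c3 ⇒ r5c3=1.
Step 6. [r1c4∈{1,2}] in row 1, 2 fits only at r1c4, so r1c4=2.
Step 7. [r5c1∈{2,6}] r5c1 is the only open cell in row 5 admitting 2, so r5c1=2.
Step 8. [r3c1∈{5}] nothing but 5 survives at r3c1. So r3c1=5.
Step 9. [r5c2∈{6}] r5c2 is down to just 6. So r5c2=6.
Step 10. [r4c6∈{2}] only 2 remains possible at r4c6, so r4c6=2.
Step 11. [r2c4∈{4}] r2c4's peers cover all but 4, so r2c4=4.
Step 12. [r3c4∈{1}] r3c4 is down to just 1. So r3c4=1.
Step 13. [r1c3∈{6}] nothing but 6 survives at r1c3. So r1c3=6.
Step 14. [r6c6∈{1}] r6c6's peers cover all but 1 ⇒ r6c6=1.
Step 15. [r5c4∈{3}] r5c4 is down to just 3. So r5c4=3.
Step 16. [r1c5∈{1}] nothing but 1 survives at r1c5. So r1c5=1.
Step 17. [r5c5∈{5}] nothing but 5 survives at r5c5 ⇒ r5c5=5.
Step 18. [r6c2∈{4}] r6c2 is down to just 4, so r6c2=4.
Step 19. [r2c2∈{3}] r2c2 is down to just 3 ⇒ r2c2=3.
Step 20. [r4c1∈{6}] only 6 remains possible at r4c1 ⇒ r4c1=6.

Answer: 4 5 6 2 1 3 / 1 3 2 4 6 5 / 5 2 3 1 4 6 / 6 1 4 5 3 2 / 2 6 1 3 5 4 / 3 4 5 6 2 1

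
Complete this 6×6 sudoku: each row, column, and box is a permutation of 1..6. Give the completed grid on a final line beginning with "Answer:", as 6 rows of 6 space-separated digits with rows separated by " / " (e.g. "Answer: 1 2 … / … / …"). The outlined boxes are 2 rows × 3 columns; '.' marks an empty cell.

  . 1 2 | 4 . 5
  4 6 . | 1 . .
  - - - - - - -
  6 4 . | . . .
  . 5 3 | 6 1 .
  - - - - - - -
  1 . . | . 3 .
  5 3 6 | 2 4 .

Step 1. [r2c6∈{2,3}] in row 2, 3 fits only at r2c6. So r2c6=3.
Step 2. [r3c5∈{2,5}] 5 has one home in col 5: r3c5, so r3c5=5.
Step 3. [r3c6∈{2}] nothing but 2 survives at r3c6. So r3c6=2.
Step 4. [r5c3∈{4}] only 4 remains possible at r5c3 ⇒ r5c3=4.
Step 5. [r5c2∈{2}] r5c2 is down to just 2, so r5c2=2.
Step 6. [r5c6∈{6}] only 6 remains possible at r5c6, so r5c6=6.
Step 7. [r4c6∈{4}] r4c6 is down to just 4, so r4c6=4.
Step 8. [r5c4∈{5}] nothing but 5 survives at r5c4. So r5c4=5.
Step 9. [r2c5∈{2}] r2c5 has the single candidate 2. So r2c5=2.
Step 10. [r3c4∈{3}] r3c4 is down to just 3 ⇒ r3c4=3.
Step 11. [r6c6∈{1}] nothing but 1 survives at r6c6 ⇒ r6c6=1.
Step 12. [r1c5∈{6}] r1c5's peers cover all but 6. So r1c5=6.
Step 13. [r4c1∈{2}] r4c1 is down to just 2, so r4c1=2.
Step 14. [r1c1∈{3}] r1c1 has the single candidate 3 ⇒ r1c1=3.
Step 15. [r3c3∈{1}] r3c3's peers cover all but 1 ⇒ r3c3=1.
Step 16. [r2c3∈{5}] only 5 remains possible at r2c3. So r2c3=5.

Answer: 3 1 2 4 6 5 / 4 6 5 1 2 3 / 6 4 1 3 5 2 / 2 5 3 6 1 4 / 1 2 4 5 3 6 / 5 3 6 2 4 1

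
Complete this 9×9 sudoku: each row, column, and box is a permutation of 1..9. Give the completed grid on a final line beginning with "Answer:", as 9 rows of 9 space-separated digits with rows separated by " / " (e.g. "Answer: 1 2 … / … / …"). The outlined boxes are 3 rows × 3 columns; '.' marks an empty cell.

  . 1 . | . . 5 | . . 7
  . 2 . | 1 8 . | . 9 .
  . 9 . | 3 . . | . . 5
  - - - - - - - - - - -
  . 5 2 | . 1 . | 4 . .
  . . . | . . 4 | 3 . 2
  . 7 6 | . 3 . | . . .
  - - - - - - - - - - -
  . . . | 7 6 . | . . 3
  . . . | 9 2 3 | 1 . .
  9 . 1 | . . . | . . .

Step 1. [r5c2∈{8}] r5c2 has the single candidate 8 ⇒ r5c2=8.
Step 2. [r2c7∈{6}] r2c7's peers cover all but 6. So r2c7=6.
Step 3. [r7c2∈{4}] r7c2 has the single candidate 4. So r7c2=4.
Step 4. [r9c6∈{8}] only 8 remains possible at r9c6, so r9c6=8.
Step 5. [r2c9∈{4}] r2c9's peers cover all but 4, so r2c9=4.
Step 6. [r2c6∈{7}] only 7 remains possible at r2c6, so r2c6=7.
Step 7. [r3c5∈{4}] only 4 remains possible at r3c5 ⇒ r3c5=4.
Step 8. [r6c9∈{1,8,9}] in col 9, 1 fits only at r6c9 ⇒ r6c9=1.
Step 9. [r9c9∈{6}] r9c9's peers cover all but 6 ⇒ r9c9=6.
Step 10. [r8c9∈{8}] r8c9 has the single candidate 8, so r8c9=8.
Step 11. [r4c8∈{6,7,8}] row 4 places 7 nowhere but r4c8 ⇒ r4c8=7.
Step 12. [r1c8∈{2,3,8}] in col 8, 3 fits only at r1c8, so r1c8=3.
Step 13. [r9c5∈{5}] r9c5 is down to just 5, so r9c5=5.
Step 14. [r7c1∈{2,5,8}] col 1 places 2 nowhere but r7c1, so r7c1=2.
Step 15. [r7c8∈{5}] only 5 remains possible at r7c8 ⇒ r7c8=5.
Step 16. [r6c7∈{5,8,9}] col 7 places 5 nowhere but r6c7. So r6c7=5.
Step 17. [r6c6∈{2,9}] r6c6 is the only open cell in row 6 admitting 9 ⇒ r6c6=9.
Step 18. [r3c6∈{2,6}] in col 6, 2 fits only at r3c6, so r3c6=2.
Step 19. [r3c7∈{8}] r3c7's peers cover all but 8 ⇒ r3c7=8.
Step 20. [r3c1∈{6,7}] in row 3, 6 fits only at r3c1. So r3c1=6.
Step 21. [r4c6∈{6}] only 6 remains possible at r4c6, so r4c6=6.
Step 22. [r8c1∈{5,7}] across col 1, 7 lands solely at r8c1 ⇒ r8c1=7.
Step 23. [r1c1∈{4,8}] across col 1, 8 lands solely at r1c1, so r1c1=8.
Step 24. [r2c1∈{3,5}] 5 has one home in col 1: r2c1 ⇒ r2c1=5.
Step 25. [r9c8∈{2,4}] across col 8, 2 lands solely at r9c8, so r9c8=2.
Step 26. [r4c4∈{8}] r4c4's peers cover all but 8 ⇒ r4c4=8.
Step 27. [r6c1∈{4}] r6c1 has the single candidate 4 ⇒ r6c1=4.
Step 28. [r9c7∈{7}] r9c7's peers cover all but 7. So r9c7=7.
Step 29. [r1c5∈{9}] nothing but 9 survives at r1c5 ⇒ r1c5=9.
Step 30. [r6c4∈{2}] r6c4 is down to just 2, so r6c4=2.
Step 31. [r5c3∈{9}] nothing but 9 survives at r5c3, so r5c3=9.
Step 32. [r3c8∈{1}] r3c8's peers cover all but 1. So r3c8=1.
Step 33. [r3c3∈{7}] r3c3 has the single candidate 7. So r3c3=7.
Step 34. [r5c1∈{1}] only 1 remains possible at r5c1, so r5c1=1.
Step 35. [r7c6∈{1}] nothing but 1 survives at r7c6 ⇒ r7c6=1.
Step 36. [r8c2∈{6}] r8c2 has the single candidate 6, so r8c2=6.
Step 37. [r1c3∈{4}] r1c3's peers cover all but 4, so r1c3=4.
Step 38. [r9c4∈{4}] nothing but 4 survives at r9c4, so r9c4=4.
Step 39. [r4c1∈{3}] only 3 remains possible at r4c1. So r4c1=3.
Step 40. [r9c2∈{3}] r9c2 has the single candidate 3, so r9c2=3.
Step 41. [r7c7∈{9}] only 9 remains possible at r7c7. So r7c7=9.
Step 42. [r4c9∈{9}] r4c9 has the single candidate 9, so r4c9=9.
Step 43. [r5c8∈{6}] r5c8 has the single candidate 6. So r5c8=6.
Step 44. [r5c4∈{5}] only 5 remains possible at r5c4, so r5c4=5.
Step 45. [r1c7∈{2}] nothing but 2 survives at r1c7, so r1c7=2.
Step 46. [r2c3∈{3}] r2c3's peers cover all but 3. So r2c3=3.
Step 47. [r8c8∈{4}] r8c8 is down to just 4 ⇒ r8c8=4.
Step 48. [r8c3∈{5}] only 5 remains possible at r8c3. So r8c3=5.
Step 49. [r7c3∈{8}] r7c3's peers cover all but 8 ⇒ r7c3=8.
Step 50. [r5c5∈{7}] r5c5 is down to just 7, so r5c5=7.
Step 51. [r1c4∈{6}] r1c4's peers cover all but 6 ⇒ r1c4=6.
Step 52. [r6c8∈{8}] r6c8's peers cover all but 8 ⇒ r6c8=8.

Answer: 8 1 4 6 9 5 2 3 7 / 5 2 3 1 8 7 6 9 4 / 6 9 7 3 4 2 8 1 5 / 3 5 2 8 1 6 4 7 9 / 1 8 9 5 7 4 3 6 2 / 4 7 6 2 3 9 5 8 1 / 2 4 8 7 6 1 9 5 3 / 7 6 5 9 2 3 1 4 8 / 9 3 1 4 5 8 7 2 6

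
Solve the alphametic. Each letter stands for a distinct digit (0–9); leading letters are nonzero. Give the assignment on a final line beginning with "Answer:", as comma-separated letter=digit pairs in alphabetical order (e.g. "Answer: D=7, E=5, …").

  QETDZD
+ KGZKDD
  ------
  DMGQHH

Step 1. [col 1: D + D ≡ H (mod 10)] column 1 (D + D ≡ H (mod 10), carry-in 0) doesn't pin H yet; pick H=2 and continue. So H=2.
Step 2. [col 1: D + D ≡ H (mod 10)] D=6 is one option consistent with column 1 (D + D ≡ H (mod 10), carry-in 0) — take it, so D=6.
Step 3. [col 2: Z + D ≡ H (mod 10)] in column 2 we have Z+D≡H with carry-in 1; given D=6, H=2 and digits 2,6 already taken and all letters distinct, that pins Z to 5. So Z=5.
Step 4. [col 3: D + K ≡ Q (mod 10)] Q=1 is one option consistent with column 3 (D + K ≡ Q (mod 10), carry-in 1) — take it, so Q=1.
Step 5. [col 3: D + K ≡ Q (mod 10)] from column 3 (D=6, Q=1, carry-in 1, digits 1,2,5,6 already taken and all letters distinct): K must equal 4. So K=4.
Step 6. [col 4: T + Z ≡ G (mod 10)] no forcing yet in column 4 (carry-in 1); G=9 is free and consistent — try it. So G=9.
Step 7. [col 4: T + Z ≡ G (mod 10)] from column 4 (Z=5, G=9, carry-in 1, digits 1,2,4,5,6,9 already taken and all letters distinct): T must equal 3, so T=3.
Step 8. [col 5: E + G ≡ M (mod 10)] column 5: given G=9, carry-in 0, and digits 1,2,3,4,5,6,9 already taken and all letters distinct, E+G≡M (mod 10) forces E=8 ⇒ E=8.
Step 9. [col 5: E + G ≡ M (mod 10)] from column 5 (E=8, G=9, carry-in 0, digits 1,2,3,4,5,6,8,9 already taken and all letters distinct): M must equal 7 ⇒ M=7.

Answer: D=6, E=8, G=9, H=2, K=4, M=7, Q=1, T=3, Z=5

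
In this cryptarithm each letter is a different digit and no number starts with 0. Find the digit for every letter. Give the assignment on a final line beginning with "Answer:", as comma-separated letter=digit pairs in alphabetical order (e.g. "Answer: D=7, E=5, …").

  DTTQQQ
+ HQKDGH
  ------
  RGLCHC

Step 1. [col 1: Q + H ≡ C (mod 10)] C=1 is one option consistent with column 1 (Q + H ≡ C (mod 10), carry-in 0) — take it, so C=1.
Step 2. [col 1: Q + H ≡ C (mod 10)] H=5 is one option consistent with column 1 (Q + H ≡ C (mod 10), carry-in 0) — take it ⇒ H=5.
Step 3. [col 1: Q + H ≡ C (mod 10)] column 1: given H=5, C=1, carry-in 0, and digits 1,5 already taken and all letters distinct, Q+H≡C (mod 10) forces Q=6, so Q=6.
Step 4. [col 2: Q + G ≡ H (mod 10)] column 2: given Q=6, H=5, carry-in 1, and digits 1,5,6 already taken and all letters distinct, Q+G≡H (mod 10) forces G=8. So G=8.
Step 5. [col 3: Q + D ≡ C (mod 10)] column 3 reads Q+D+carry(1)=C with Q=6, C=1; with digits 1,5,6,8 already taken and all letters distinct, the only value for D is 4. So D=4.
Step 6. [col 4: T + K ≡ L (mod 10)] no forcing yet in column 4 (carry-in 1); L=3 is free and consistent — try it, so L=3.
Step 7. [col 4: T + K ≡ L (mod 10)] no forcing yet in column 4 (carry-in 1); T=2 is free and consistent — try it ⇒ T=2.
Step 8. [col 4: T + K ≡ L (mod 10)] column 4 reads T+K+carry(1)=L with T=2, L=3; with digits 1,2,3,4,5,6,8 already taken and all letters distinct, the only value for K is 0, so K=0.
Step 9. [col 6: D + H ≡ R (mod 10)] column 6: given D=4, H=5, carry-in 0, and digits 0,1,2,3,4,5,6,8 already taken and all letters distinct, D+H≡R (mod 10) forces R=9, so R=9.

Answer: C=1, D=4, G=8, H=5, K=0, L=3, Q=6, R=9, T=2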